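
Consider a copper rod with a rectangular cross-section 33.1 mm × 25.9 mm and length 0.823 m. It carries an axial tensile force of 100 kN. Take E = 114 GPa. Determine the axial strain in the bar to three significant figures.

0.00102

A = 857.3 mm².
σ = N/A = 116.6 MPa; ε = σ/E = 116.6/114000 = 1.023e-03.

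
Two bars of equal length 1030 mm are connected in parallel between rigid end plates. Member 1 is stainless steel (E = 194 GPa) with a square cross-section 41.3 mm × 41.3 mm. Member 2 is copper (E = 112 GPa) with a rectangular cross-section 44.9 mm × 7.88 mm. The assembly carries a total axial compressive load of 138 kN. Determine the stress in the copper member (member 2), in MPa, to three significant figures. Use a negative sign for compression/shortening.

A_1 = 1706 mm².
A_2 = 353.8 mm².
Equal strain + equilibrium ⇒ each member carries load in proportion to AE: A₁E₁ = 330900000 N, A₂E₂ = 39630000 N, ΣAE = 370500000 N.
σ₂ = P·E₂/ΣAE = -138000·112000/370500000 = -41.71 MPa.

-41.7 MPa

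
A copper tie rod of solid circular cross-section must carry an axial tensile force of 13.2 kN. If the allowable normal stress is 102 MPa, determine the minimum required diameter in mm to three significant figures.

Required area A ≥ P/σ_allow = 13200/102 = 129.4 mm².
For a solid circular section, d ≥ √(4A/π) = 12.84 mm.

12.8 mm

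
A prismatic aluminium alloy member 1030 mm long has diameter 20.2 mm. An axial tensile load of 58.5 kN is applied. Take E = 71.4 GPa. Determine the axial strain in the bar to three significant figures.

0.00256

A = 320.5 mm².
σ = N/A = 182.5 MPa; ε = σ/E = 182.5/71400 = 2.557e-03.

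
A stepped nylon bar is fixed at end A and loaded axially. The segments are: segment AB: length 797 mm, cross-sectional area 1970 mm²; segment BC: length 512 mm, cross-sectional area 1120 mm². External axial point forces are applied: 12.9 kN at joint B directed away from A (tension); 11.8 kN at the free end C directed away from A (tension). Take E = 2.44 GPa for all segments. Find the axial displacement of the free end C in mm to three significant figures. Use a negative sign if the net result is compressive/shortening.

6.31 mm

Internal axial forces (sectioning from the free end, tension +): N_BC = 11.8 kN, N_AB = 24.7 kN.
δ_AB = 24700·797/(1970·2440) = 4.095 mm
δ_BC = 11800·512/(1120·2440) = 2.211 mm
δ = Σδ_i = 6.306 mm.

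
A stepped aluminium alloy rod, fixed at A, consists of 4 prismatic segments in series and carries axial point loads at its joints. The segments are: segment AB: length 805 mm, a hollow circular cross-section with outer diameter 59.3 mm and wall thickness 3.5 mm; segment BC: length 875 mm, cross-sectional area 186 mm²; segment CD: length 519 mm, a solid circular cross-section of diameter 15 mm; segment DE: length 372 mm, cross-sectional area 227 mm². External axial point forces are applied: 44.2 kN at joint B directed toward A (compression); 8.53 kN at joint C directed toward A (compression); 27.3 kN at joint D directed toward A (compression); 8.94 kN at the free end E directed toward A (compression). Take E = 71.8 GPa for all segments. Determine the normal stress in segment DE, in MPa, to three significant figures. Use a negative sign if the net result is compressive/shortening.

-39.4 MPa

Internal axial forces (sectioning from the free end, tension +): N_DE = -8.94 kN, N_CD = -36.24 kN, N_BC = -44.77 kN, N_AB = -88.97 kN.
σ_DE = N_DE/A_DE = -8940/227 = -39.38 MPa.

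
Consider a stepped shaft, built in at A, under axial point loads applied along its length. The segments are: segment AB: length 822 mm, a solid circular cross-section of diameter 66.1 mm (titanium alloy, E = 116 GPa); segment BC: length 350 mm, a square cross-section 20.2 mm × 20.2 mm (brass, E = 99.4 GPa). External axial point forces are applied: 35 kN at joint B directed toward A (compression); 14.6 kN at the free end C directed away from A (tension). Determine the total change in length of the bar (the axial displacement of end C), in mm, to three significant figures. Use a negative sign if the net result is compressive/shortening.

Internal axial forces (sectioning from the free end, tension +): N_BC = 14.6 kN, N_AB = -20.4 kN.
A_AB = 3432 mm².
A_BC = 408 mm².
δ_AB = -20400·822/(3432·116000) = -0.04213 mm
δ_BC = 14600·350/(408·99400) = 0.126 mm
δ = Σδ_i = 0.08386 mm.

0.0839 mm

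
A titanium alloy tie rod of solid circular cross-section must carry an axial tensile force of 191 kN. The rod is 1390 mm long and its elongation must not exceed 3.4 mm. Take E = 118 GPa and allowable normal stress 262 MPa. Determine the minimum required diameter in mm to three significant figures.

30.5 mm

Required area A ≥ P/σ_allow = 191000/262 = 729 mm².
For a solid circular section, d ≥ √(4A/π) = 30.47 mm.
Elongation limit: A ≥ PL/(Eδ_allow) = 191000·1390/(118000·3.4) = 661.7 mm² ⇒ d ≥ 29.03 mm.
The stress limit governs.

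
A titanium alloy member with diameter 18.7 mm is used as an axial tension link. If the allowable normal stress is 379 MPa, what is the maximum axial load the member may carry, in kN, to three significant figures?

104 kN

A = 274.6 mm².
P_max = σ_allow · A = 379 · 274.6 = 104100 N = 104.1 kN.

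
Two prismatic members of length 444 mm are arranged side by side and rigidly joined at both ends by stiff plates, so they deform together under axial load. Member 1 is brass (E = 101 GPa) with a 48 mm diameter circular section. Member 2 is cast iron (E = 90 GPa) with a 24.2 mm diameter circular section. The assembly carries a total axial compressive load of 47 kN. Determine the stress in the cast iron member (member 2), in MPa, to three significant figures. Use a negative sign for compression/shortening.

-18.9 MPa

A_1 = 1810 mm².
A_2 = 460 mm².
Equal strain + equilibrium ⇒ each member carries load in proportion to AE: A₁E₁ = 182800000 N, A₂E₂ = 41400000 N, ΣAE = 224200000 N.
σ₂ = P·E₂/ΣAE = -47000·90000/224200000 = -18.87 MPa.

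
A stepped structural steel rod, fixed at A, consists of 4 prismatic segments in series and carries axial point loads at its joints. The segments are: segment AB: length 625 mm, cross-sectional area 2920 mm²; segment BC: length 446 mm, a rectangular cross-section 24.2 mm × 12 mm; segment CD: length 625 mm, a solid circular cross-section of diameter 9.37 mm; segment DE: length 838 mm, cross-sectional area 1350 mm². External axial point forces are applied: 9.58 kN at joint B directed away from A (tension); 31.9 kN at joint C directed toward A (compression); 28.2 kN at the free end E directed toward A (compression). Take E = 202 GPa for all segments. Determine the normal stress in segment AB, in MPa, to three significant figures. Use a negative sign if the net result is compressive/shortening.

Internal axial forces (sectioning from the free end, tension +): N_DE = -28.2 kN, N_CD = -28.2 kN, N_BC = -60.1 kN, N_AB = -50.52 kN.
σ_AB = N_AB/A_AB = -50520/2920 = -17.3 MPa.

-17.3 MPa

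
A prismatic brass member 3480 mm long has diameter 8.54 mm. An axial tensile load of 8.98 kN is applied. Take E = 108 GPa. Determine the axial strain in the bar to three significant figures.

A = 57.28 mm².
σ = N/A = 156.8 MPa; ε = σ/E = 156.8/108000 = 1.452e-03.

0.00145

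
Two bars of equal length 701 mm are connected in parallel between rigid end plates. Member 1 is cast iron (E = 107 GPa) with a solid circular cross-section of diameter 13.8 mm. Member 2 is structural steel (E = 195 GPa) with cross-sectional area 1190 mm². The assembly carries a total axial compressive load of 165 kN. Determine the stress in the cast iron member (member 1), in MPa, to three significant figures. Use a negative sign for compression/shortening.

A_1 = 149.6 mm².
Equal strain + equilibrium ⇒ each member carries load in proportion to AE: A₁E₁ = 16000000 N, A₂E₂ = 232000000 N, ΣAE = 248100000 N.
σ₁ = P·E₁/ΣAE = -165000·107000/248100000 = -71.17 MPa.

-71.2 MPa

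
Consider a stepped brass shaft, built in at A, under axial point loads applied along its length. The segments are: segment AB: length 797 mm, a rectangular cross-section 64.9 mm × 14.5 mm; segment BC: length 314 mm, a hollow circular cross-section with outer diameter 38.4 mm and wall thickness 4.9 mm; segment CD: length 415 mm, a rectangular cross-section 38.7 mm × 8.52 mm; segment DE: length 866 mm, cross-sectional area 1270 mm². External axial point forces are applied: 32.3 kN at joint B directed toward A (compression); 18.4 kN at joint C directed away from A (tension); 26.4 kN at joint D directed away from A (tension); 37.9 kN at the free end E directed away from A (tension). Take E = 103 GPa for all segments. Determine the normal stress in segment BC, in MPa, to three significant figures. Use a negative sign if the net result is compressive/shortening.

Internal axial forces (sectioning from the free end, tension +): N_DE = 37.9 kN, N_CD = 64.3 kN, N_BC = 82.7 kN, N_AB = 50.4 kN.
A_BC = 515.7 mm².
σ_BC = N_BC/A_BC = 82700/515.7 = 160.4 MPa.

160 MPa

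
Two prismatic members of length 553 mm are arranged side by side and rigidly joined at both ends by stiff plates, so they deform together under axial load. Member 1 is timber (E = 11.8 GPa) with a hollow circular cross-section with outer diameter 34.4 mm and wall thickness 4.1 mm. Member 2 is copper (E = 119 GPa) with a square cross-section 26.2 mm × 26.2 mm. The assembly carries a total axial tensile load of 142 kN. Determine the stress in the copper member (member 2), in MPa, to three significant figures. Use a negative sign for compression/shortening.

A_1 = 390.3 mm².
A_2 = 686.4 mm².
Equal strain + equilibrium ⇒ each member carries load in proportion to AE: A₁E₁ = 4605000 N, A₂E₂ = 81690000 N, ΣAE = 86290000 N.
σ₂ = P·E₂/ΣAE = 142000·119000/86290000 = 195.8 MPa.

196 MPa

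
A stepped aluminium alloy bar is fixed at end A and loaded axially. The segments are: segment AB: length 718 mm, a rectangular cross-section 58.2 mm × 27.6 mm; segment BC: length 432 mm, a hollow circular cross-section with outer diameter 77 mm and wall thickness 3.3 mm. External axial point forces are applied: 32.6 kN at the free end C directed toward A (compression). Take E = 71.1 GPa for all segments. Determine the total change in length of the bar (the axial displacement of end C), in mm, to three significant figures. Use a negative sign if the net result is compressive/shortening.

-0.464 mm

Internal axial forces (sectioning from the free end, tension +): N_BC = -32.6 kN, N_AB = -32.6 kN.
A_AB = 1606 mm².
A_BC = 764.1 mm².
δ_AB = -32600·718/(1606·71100) = -0.2049 mm
δ_BC = -32600·432/(764.1·71100) = -0.2592 mm
δ = Σδ_i = -0.4642 mm.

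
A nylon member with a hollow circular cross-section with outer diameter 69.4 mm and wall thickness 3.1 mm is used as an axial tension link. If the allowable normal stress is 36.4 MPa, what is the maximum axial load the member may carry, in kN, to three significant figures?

23.5 kN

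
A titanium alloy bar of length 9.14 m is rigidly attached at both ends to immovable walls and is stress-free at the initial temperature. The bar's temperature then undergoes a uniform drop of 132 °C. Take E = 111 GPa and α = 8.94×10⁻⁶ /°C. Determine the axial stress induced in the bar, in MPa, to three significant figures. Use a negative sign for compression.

131 MPa

Free thermal expansion αLΔT = 8.94e-6 · 9140 · -132 = -10.79 mm.
The walls impose strain ε = −(-10.79)/9140 = 1.1801e-03; σ = Eε = 111000 · 1.1801e-03 = 131 MPa.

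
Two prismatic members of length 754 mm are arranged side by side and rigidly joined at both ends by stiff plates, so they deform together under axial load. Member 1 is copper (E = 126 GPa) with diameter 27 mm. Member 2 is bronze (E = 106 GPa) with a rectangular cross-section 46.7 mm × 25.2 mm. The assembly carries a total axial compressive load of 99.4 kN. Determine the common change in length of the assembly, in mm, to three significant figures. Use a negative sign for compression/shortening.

-0.381 mm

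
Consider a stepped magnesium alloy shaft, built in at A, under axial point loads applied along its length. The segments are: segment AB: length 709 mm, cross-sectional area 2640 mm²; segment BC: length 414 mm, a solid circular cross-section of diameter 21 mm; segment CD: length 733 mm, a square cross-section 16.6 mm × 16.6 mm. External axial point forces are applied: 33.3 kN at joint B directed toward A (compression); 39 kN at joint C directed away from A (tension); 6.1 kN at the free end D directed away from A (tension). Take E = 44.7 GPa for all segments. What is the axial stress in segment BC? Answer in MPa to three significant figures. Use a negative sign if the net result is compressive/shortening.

Internal axial forces (sectioning from the free end, tension +): N_CD = 6.1 kN, N_BC = 45.1 kN, N_AB = 11.8 kN.
A_BC = 346.4 mm².
σ_BC = N_BC/A_BC = 45100/346.4 = 130.2 MPa.

130 MPa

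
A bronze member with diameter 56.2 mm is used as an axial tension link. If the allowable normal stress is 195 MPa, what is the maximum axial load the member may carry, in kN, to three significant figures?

484 kN

A = 2481 mm².
P_max = σ_allow · A = 195 · 2481 = 483700 N = 483.7 kN.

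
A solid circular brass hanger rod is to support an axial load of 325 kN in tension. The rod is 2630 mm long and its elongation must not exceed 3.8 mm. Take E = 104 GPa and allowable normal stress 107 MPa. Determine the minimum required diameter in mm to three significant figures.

Required area A ≥ P/σ_allow = 325000/107 = 3037 mm².
For a solid circular section, d ≥ √(4A/π) = 62.19 mm.
Elongation limit: A ≥ PL/(Eδ_allow) = 325000·2630/(104000·3.8) = 2163 mm² ⇒ d ≥ 52.48 mm.
The stress limit governs.

62.2 mm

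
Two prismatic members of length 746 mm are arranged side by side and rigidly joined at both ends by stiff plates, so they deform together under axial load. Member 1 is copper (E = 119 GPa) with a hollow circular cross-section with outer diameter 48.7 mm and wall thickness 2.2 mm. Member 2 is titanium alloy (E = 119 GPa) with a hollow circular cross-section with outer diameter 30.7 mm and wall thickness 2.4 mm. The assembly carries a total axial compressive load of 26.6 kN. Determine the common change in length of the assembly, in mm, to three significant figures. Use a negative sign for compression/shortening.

-0.312 mm

A_1 = 321.4 mm².
A_2 = 213.4 mm².
Equal strain + equilibrium ⇒ each member carries load in proportion to AE: A₁E₁ = 38240000 N, A₂E₂ = 25390000 N, ΣAE = 63640000 N.
δ = PL/ΣAE = -26600·746/63640000 = -0.3118 mm.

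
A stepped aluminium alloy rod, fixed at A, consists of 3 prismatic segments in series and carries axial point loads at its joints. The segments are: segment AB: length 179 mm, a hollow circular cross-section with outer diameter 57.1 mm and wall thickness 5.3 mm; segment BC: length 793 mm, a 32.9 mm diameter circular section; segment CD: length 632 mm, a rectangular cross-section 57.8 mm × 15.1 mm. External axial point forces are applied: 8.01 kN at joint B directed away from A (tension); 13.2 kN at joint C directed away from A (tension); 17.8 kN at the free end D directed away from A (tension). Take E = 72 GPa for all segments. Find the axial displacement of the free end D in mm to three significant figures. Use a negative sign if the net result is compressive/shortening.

0.693 mm

Internal axial forces (sectioning from the free end, tension +): N_CD = 17.8 kN, N_BC = 31 kN, N_AB = 39.01 kN.
A_AB = 862.5 mm².
A_BC = 850.1 mm².
A_CD = 872.8 mm².
δ_AB = 39010·179/(862.5·72000) = 0.1124 mm
δ_BC = 31000·793/(850.1·72000) = 0.4016 mm
δ_CD = 17800·632/(872.8·72000) = 0.179 mm
δ = Σδ_i = 0.6931 mm.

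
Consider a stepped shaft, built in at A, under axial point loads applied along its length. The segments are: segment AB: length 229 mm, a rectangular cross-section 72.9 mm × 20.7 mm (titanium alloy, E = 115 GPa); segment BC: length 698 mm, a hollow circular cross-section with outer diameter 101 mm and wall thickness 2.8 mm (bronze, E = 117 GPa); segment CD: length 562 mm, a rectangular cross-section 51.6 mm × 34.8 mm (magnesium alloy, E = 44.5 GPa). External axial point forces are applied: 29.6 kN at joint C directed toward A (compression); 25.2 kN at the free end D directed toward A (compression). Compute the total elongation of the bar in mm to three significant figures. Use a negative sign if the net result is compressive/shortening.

-0.628 mm

Internal axial forces (sectioning from the free end, tension +): N_CD = -25.2 kN, N_BC = -54.8 kN, N_AB = -54.8 kN.
A_AB = 1509 mm².
A_BC = 863.8 mm².
A_CD = 1796 mm².
δ_AB = -54800·229/(1509·115000) = -0.07231 mm
δ_BC = -54800·698/(863.8·117000) = -0.3785 mm
δ_CD = -25200·562/(1796·44500) = -0.1772 mm
δ = Σδ_i = -0.628 mm.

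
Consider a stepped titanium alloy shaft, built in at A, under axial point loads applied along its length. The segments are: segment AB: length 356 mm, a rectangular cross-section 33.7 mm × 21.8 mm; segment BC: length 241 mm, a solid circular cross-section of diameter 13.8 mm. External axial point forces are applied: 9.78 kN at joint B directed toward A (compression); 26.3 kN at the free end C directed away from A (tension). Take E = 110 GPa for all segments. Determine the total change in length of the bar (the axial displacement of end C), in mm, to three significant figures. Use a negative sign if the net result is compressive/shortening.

Internal axial forces (sectioning from the free end, tension +): N_BC = 26.3 kN, N_AB = 16.52 kN.
A_AB = 734.7 mm².
A_BC = 149.6 mm².
δ_AB = 16520·356/(734.7·110000) = 0.07277 mm
δ_BC = 26300·241/(149.6·110000) = 0.3852 mm
δ = Σδ_i = 0.458 mm.

0.458 mm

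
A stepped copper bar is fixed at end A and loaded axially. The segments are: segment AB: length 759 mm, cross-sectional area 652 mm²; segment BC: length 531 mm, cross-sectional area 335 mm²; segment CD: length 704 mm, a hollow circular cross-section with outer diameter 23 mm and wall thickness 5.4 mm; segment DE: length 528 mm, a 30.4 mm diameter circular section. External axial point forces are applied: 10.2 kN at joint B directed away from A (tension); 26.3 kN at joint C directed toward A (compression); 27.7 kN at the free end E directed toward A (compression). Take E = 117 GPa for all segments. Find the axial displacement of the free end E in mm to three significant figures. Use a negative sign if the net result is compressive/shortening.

-1.90 mm

Internal axial forces (sectioning from the free end, tension +): N_DE = -27.7 kN, N_CD = -27.7 kN, N_BC = -54 kN, N_AB = -43.8 kN.
A_CD = 298.6 mm².
A_DE = 725.8 mm².
δ_AB = -43800·759/(652·117000) = -0.4358 mm
δ_BC = -54000·531/(335·117000) = -0.7316 mm
δ_CD = -27700·704/(298.6·117000) = -0.5582 mm
δ_DE = -27700·528/(725.8·117000) = -0.1722 mm
δ = Σδ_i = -1.898 mm.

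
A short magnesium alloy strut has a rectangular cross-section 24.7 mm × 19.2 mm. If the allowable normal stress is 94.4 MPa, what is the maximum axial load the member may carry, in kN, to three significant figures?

44.8 kN

A = 474.2 mm².
P_max = σ_allow · A = 94.4 · 474.2 = 44770 N = 44.77 kN.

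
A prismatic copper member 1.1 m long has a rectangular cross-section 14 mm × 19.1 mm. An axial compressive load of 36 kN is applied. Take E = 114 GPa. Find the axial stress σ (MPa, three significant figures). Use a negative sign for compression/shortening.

A = 267.4 mm².
σ = N/A = -36000/267.4 = -134.6 MPa.

-135 MPa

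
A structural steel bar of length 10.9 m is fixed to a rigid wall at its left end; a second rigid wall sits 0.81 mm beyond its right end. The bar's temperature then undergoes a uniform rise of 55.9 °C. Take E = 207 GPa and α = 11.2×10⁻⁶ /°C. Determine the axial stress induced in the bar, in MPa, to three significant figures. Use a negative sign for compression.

-114 MPa

Free thermal expansion αLΔT = 11.2e-6 · 10900 · 55.9 = 6.824 mm.
The walls engage after the gap closes; constrained expansion = 6.824 − 0.81 = 6.014 mm.
The walls impose strain ε = −(6.014)/10900 = -5.5177e-04; σ = Eε = 207000 · -5.5177e-04 = -114.2 MPa.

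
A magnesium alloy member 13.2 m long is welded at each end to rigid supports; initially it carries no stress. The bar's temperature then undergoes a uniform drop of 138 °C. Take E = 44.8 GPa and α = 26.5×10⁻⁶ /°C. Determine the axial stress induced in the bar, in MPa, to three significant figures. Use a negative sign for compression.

164 MPa

Free thermal expansion αLΔT = 26.5e-6 · 13200 · -138 = -48.27 mm.
The walls impose strain ε = −(-48.27)/13200 = 3.6570e-03; σ = Eε = 44800 · 3.6570e-03 = 163.8 MPa.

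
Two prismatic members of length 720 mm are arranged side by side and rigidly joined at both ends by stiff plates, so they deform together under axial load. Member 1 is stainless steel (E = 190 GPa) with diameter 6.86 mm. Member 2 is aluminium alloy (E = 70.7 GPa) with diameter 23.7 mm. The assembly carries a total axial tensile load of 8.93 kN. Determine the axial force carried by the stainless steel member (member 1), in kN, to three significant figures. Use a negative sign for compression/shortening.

A_1 = 36.96 mm².
A_2 = 441.2 mm².
Equal strain + equilibrium ⇒ each member carries load in proportion to AE: A₁E₁ = 7022000 N, A₂E₂ = 31190000 N, ΣAE = 38210000 N.
F₁ = P·A₁E₁/ΣAE = 8930·7022000/38210000 = 1641 N.

1.64 kN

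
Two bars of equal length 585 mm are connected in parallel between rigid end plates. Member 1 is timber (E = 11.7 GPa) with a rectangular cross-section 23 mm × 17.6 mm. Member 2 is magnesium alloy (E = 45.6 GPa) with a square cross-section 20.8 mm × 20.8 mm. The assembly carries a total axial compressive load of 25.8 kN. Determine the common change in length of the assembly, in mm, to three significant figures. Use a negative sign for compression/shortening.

-0.617 mm

A_1 = 404.8 mm².
A_2 = 432.6 mm².
Equal strain + equilibrium ⇒ each member carries load in proportion to AE: A₁E₁ = 4736000 N, A₂E₂ = 19730000 N, ΣAE = 24460000 N.
δ = PL/ΣAE = -25800·585/24460000 = -0.6169 mm.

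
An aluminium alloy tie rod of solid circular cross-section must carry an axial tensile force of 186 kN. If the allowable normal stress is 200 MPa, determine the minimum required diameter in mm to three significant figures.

Required area A ≥ P/σ_allow = 186000/200 = 930 mm².
For a solid circular section, d ≥ √(4A/π) = 34.41 mm.

34.4 mm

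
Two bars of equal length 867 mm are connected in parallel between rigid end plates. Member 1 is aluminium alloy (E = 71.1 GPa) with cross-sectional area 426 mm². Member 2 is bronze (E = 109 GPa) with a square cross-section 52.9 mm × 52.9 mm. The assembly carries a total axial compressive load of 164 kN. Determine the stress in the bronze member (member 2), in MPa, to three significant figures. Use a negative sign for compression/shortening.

A_2 = 2798 mm².
Equal strain + equilibrium ⇒ each member carries load in proportion to AE: A₁E₁ = 30290000 N, A₂E₂ = 305000000 N, ΣAE = 335300000 N.
σ₂ = P·E₂/ΣAE = -164000·109000/335300000 = -53.31 MPa.

-53.3 MPa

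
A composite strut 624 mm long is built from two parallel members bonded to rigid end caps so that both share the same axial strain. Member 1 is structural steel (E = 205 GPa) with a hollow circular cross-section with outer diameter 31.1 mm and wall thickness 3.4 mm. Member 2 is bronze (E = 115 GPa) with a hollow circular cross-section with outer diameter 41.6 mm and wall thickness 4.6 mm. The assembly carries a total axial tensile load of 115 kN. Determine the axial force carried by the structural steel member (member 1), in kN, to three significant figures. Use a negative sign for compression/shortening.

57.1 kN

A_1 = 295.9 mm².
A_2 = 534.7 mm².
Equal strain + equilibrium ⇒ each member carries load in proportion to AE: A₁E₁ = 60650000 N, A₂E₂ = 61490000 N, ΣAE = 122100000 N.
F₁ = P·A₁E₁/ΣAE = 115000·60650000/122100000 = 57110 N.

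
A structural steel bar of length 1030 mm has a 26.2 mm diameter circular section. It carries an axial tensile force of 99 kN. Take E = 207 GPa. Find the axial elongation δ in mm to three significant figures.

A = 539.1 mm².
δ_mech = NL/(AE) = 99000·1030/(539.1·207000) = 0.9137 mm.

0.914 mm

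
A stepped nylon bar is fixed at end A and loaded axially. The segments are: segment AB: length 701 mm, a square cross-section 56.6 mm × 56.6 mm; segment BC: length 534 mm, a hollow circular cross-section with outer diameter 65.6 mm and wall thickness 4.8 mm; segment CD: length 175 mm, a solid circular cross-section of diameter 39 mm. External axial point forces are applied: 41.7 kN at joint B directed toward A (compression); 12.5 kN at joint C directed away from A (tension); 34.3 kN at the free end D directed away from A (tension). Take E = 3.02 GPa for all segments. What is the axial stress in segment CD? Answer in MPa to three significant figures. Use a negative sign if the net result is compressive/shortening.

28.7 MPa

Internal axial forces (sectioning from the free end, tension +): N_CD = 34.3 kN, N_BC = 46.8 kN, N_AB = 5.1 kN.
A_CD = 1195 mm².
σ_CD = N_CD/A_CD = 34300/1195 = 28.71 MPa.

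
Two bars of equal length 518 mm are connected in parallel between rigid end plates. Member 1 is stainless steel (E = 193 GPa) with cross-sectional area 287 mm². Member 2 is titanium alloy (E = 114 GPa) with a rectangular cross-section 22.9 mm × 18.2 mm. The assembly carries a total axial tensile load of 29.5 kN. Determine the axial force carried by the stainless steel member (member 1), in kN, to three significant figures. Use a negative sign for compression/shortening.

A_2 = 416.8 mm².
Equal strain + equilibrium ⇒ each member carries load in proportion to AE: A₁E₁ = 55390000 N, A₂E₂ = 47510000 N, ΣAE = 102900000 N.
F₁ = P·A₁E₁/ΣAE = 29500·55390000/102900000 = 15880 N.

15.9 kN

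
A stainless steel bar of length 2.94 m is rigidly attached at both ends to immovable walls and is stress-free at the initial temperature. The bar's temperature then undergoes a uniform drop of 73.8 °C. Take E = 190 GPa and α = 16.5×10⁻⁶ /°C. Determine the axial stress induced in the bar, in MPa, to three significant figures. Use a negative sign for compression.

231 MPa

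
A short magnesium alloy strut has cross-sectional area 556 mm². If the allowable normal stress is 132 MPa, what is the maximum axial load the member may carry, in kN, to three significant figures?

73.4 kN

P_max = σ_allow · A = 132 · 556 = 73390 N = 73.39 kN.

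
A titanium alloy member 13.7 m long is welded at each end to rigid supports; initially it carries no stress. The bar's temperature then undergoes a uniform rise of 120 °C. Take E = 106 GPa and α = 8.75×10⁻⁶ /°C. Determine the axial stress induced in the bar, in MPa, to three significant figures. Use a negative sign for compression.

Free thermal expansion αLΔT = 8.75e-6 · 13700 · 120 = 14.38 mm.
The walls impose strain ε = −(14.38)/13700 = -1.0500e-03; σ = Eε = 106000 · -1.0500e-03 = -111.3 MPa.

-111 MPa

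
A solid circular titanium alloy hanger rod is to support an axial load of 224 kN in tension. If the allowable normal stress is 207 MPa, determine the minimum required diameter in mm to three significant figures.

37.1 mm

Required area A ≥ P/σ_allow = 224000/207 = 1082 mm².
For a solid circular section, d ≥ √(4A/π) = 37.12 mm.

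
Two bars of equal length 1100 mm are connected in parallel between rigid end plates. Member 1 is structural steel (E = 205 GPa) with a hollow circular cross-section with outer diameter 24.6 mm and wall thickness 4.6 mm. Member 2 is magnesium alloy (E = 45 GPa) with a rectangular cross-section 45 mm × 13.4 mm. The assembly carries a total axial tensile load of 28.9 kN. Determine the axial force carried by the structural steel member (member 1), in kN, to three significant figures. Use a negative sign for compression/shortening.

A_1 = 289 mm².
A_2 = 603 mm².
Equal strain + equilibrium ⇒ each member carries load in proportion to AE: A₁E₁ = 59250000 N, A₂E₂ = 27140000 N, ΣAE = 86390000 N.
F₁ = P·A₁E₁/ΣAE = 28900·59250000/86390000 = 19820 N.

19.8 kN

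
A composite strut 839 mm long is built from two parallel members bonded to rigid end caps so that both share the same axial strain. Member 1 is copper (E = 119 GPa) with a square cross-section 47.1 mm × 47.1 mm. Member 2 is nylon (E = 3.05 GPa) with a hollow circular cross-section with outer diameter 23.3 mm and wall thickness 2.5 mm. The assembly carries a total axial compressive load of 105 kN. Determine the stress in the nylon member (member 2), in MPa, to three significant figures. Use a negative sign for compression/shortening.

A_1 = 2218 mm².
A_2 = 163.4 mm².
Equal strain + equilibrium ⇒ each member carries load in proportion to AE: A₁E₁ = 264000000 N, A₂E₂ = 498300 N, ΣAE = 264500000 N.
σ₂ = P·E₂/ΣAE = -105000·3050/264500000 = -1.211 MPa.

-1.21 MPa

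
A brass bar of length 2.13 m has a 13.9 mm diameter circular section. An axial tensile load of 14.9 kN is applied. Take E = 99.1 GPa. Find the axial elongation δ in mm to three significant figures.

2.11 mm

A = 151.7 mm².
δ_mech = NL/(AE) = 14900·2130/(151.7·99100) = 2.11 mm.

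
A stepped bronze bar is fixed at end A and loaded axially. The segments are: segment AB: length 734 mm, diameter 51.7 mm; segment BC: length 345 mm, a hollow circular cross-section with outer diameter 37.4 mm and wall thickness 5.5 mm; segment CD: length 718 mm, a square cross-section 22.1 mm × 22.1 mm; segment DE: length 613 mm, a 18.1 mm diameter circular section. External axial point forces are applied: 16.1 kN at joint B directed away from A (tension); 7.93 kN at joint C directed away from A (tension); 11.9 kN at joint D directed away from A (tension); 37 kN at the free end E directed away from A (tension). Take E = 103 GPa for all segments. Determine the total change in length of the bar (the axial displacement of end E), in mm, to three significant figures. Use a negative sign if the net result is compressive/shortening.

2.15 mm

Internal axial forces (sectioning from the free end, tension +): N_DE = 37 kN, N_CD = 48.9 kN, N_BC = 56.83 kN, N_AB = 72.93 kN.
A_AB = 2099 mm².
A_BC = 551.2 mm².
A_CD = 488.4 mm².
A_DE = 257.3 mm².
δ_AB = 72930·734/(2099·103000) = 0.2476 mm
δ_BC = 56830·345/(551.2·103000) = 0.3453 mm
δ_CD = 48900·718/(488.4·103000) = 0.6979 mm
δ_DE = 37000·613/(257.3·103000) = 0.8558 mm
δ = Σδ_i = 2.147 mm.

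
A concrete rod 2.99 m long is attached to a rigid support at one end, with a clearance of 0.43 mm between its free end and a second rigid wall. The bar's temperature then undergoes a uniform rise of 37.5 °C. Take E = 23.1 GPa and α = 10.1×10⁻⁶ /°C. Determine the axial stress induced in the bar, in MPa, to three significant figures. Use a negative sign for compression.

-5.43 MPa

Free thermal expansion αLΔT = 10.1e-6 · 2990 · 37.5 = 1.132 mm.
The walls engage after the gap closes; constrained expansion = 1.132 − 0.43 = 0.7025 mm.
The walls impose strain ε = −(0.7025)/2990 = -2.3494e-04; σ = Eε = 23100 · -2.3494e-04 = -5.427 MPa.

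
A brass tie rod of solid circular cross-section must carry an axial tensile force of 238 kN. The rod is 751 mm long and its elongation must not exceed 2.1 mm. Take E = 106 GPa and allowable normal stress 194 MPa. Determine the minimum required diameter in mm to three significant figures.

39.5 mm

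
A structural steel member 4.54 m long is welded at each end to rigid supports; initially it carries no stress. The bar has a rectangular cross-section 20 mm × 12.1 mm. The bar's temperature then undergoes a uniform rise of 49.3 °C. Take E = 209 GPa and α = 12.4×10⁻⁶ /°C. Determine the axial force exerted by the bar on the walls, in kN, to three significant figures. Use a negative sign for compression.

-30.9 kN

Free thermal expansion αLΔT = 12.4e-6 · 4540 · 49.3 = 2.775 mm.
The walls impose strain ε = −(2.775)/4540 = -6.1132e-04; σ = Eε = 209000 · -6.1132e-04 = -127.8 MPa.
Wall reaction R = σ·A = -127.8·242 = -30920 N = -30.92 kN.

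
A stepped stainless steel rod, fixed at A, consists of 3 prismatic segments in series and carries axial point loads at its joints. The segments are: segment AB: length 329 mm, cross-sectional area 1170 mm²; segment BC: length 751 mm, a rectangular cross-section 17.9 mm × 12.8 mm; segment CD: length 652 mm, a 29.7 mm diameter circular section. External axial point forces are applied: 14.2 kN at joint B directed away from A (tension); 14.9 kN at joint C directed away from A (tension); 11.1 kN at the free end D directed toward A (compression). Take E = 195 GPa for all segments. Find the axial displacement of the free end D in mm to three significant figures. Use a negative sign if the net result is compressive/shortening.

0.0363 mm

Internal axial forces (sectioning from the free end, tension +): N_CD = -11.1 kN, N_BC = 3.8 kN, N_AB = 18 kN.
A_BC = 229.1 mm².
A_CD = 692.8 mm².
δ_AB = 18000·329/(1170·195000) = 0.02596 mm
δ_BC = 3800·751/(229.1·195000) = 0.06387 mm
δ_CD = -11100·652/(692.8·195000) = -0.05357 mm
δ = Σδ_i = 0.03626 mm.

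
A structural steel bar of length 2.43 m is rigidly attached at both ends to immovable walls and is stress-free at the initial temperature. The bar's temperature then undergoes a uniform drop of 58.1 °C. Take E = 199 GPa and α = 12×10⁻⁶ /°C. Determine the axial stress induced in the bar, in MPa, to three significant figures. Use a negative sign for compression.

139 MPa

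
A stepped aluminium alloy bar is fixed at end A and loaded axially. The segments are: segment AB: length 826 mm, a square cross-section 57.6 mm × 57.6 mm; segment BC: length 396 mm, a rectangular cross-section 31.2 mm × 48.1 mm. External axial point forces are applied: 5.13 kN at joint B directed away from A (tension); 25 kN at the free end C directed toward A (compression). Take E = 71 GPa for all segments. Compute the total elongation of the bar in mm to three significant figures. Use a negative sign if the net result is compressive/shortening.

-0.163 mm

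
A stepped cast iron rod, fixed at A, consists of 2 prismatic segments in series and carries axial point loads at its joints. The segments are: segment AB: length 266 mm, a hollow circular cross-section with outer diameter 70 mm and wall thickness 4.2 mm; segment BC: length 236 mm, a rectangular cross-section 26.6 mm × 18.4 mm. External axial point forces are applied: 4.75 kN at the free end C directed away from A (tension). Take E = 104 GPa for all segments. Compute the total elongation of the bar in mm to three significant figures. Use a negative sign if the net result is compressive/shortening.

0.0360 mm

Internal axial forces (sectioning from the free end, tension +): N_BC = 4.75 kN, N_AB = 4.75 kN.
A_AB = 868.2 mm².
A_BC = 489.4 mm².
δ_AB = 4750·266/(868.2·104000) = 0.01399 mm
δ_BC = 4750·236/(489.4·104000) = 0.02202 mm
δ = Σδ_i = 0.03602 mm.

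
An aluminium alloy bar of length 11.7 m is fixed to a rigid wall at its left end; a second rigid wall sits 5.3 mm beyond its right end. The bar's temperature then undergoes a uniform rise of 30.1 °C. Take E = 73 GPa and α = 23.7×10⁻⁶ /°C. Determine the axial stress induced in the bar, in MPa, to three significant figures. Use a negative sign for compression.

-19.0 MPa

Free thermal expansion αLΔT = 23.7e-6 · 11700 · 30.1 = 8.346 mm.
The walls engage after the gap closes; constrained expansion = 8.346 − 5.3 = 3.046 mm.
The walls impose strain ε = −(3.046)/11700 = -2.6038e-04; σ = Eε = 73000 · -2.6038e-04 = -19.01 MPa.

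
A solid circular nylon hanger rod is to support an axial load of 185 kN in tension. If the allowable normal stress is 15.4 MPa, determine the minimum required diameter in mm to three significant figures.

124 mm

Required area A ≥ P/σ_allow = 185000/15.4 = 12010 mm².
For a solid circular section, d ≥ √(4A/π) = 123.7 mm.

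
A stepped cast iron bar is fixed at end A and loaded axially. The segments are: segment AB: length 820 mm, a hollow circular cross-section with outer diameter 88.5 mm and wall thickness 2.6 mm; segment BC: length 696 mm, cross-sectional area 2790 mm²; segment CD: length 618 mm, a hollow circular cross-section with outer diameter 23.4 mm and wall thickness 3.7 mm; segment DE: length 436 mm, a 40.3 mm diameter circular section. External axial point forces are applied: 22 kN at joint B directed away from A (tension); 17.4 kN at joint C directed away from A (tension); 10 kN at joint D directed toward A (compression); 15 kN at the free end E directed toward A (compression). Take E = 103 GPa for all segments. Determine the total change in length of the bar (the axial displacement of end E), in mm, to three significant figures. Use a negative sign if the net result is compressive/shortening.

-0.560 mm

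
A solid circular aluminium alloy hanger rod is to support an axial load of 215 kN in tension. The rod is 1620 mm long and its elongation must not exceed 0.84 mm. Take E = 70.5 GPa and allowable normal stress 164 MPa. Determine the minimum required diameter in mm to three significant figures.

86.5 mm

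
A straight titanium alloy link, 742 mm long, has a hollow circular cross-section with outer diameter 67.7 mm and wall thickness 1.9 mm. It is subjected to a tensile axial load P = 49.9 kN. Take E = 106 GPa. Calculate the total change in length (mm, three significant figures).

0.889 mm

A = 392.8 mm².
δ_mech = NL/(AE) = 49900·742/(392.8·106000) = 0.8893 mm.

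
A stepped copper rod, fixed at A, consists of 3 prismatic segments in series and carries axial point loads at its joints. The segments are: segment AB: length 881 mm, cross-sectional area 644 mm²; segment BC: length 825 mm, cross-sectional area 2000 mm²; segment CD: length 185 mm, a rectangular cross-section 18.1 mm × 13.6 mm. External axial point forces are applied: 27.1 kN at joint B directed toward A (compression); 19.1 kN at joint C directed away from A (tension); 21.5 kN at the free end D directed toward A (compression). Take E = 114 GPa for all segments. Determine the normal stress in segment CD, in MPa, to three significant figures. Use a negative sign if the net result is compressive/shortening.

-87.3 MPa

Internal axial forces (sectioning from the free end, tension +): N_CD = -21.5 kN, N_BC = -2.4 kN, N_AB = -29.5 kN.
A_CD = 246.2 mm².
σ_CD = N_CD/A_CD = -21500/246.2 = -87.34 MPa.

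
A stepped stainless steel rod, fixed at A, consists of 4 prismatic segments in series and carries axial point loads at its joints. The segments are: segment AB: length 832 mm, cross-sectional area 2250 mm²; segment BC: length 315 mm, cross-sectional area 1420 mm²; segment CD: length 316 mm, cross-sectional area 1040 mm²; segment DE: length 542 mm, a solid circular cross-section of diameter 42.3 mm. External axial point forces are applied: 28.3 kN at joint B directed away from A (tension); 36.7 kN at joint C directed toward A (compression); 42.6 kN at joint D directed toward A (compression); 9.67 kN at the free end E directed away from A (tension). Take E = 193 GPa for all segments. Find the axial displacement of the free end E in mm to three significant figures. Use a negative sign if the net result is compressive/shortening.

Internal axial forces (sectioning from the free end, tension +): N_DE = 9.67 kN, N_CD = -32.93 kN, N_BC = -69.63 kN, N_AB = -41.33 kN.
A_DE = 1405 mm².
δ_AB = -41330·832/(2250·193000) = -0.07919 mm
δ_BC = -69630·315/(1420·193000) = -0.08003 mm
δ_CD = -32930·316/(1040·193000) = -0.05184 mm
δ_DE = 9670·542/(1405·193000) = 0.01932 mm
δ = Σδ_i = -0.1917 mm.

-0.192 mm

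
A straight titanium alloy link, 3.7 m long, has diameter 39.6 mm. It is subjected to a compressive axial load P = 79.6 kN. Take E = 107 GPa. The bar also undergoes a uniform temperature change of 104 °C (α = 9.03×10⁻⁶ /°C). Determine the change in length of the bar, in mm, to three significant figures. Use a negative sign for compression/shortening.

A = 1232 mm².
δ_mech = NL/(AE) = -79600·3700/(1232·107000) = -2.235 mm.
δ_thermal = αLΔT = 9.03e-6·3700·104 = 3.475 mm.
δ = δ_mech + δ_thermal = 1.24 mm.

1.24 mm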